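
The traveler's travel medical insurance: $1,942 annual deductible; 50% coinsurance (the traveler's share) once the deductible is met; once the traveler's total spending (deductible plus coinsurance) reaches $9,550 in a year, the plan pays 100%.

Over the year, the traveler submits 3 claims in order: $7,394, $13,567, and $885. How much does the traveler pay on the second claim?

Claim 1 — $7,394: deductible takes $1,942, $5,452 remains; coinsurance $5,452 × 50% = $2,726. Traveler owes $4,668 (running OOP $4,668).
Claim 2 — $13,567: deductible already satisfied, so traveler's share is 50% × $13,567 = $6,783.50. That would push OOP to $11,451.50, over the $9,550 cap, so traveler pays $9,550 − $4,668 = $4,882.

$4,882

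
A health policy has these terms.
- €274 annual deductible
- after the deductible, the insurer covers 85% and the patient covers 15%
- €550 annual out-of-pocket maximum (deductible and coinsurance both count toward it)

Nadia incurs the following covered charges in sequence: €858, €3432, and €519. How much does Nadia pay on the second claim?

Claim 1 — €858: €274 finishes the deductible; €584 goes to coinsurance; 15% of €584 = €87.60. Patient pays €361.60; OOP now €361.60.
Claim 2 — €3432: deductible met; 15% of €3432 = €514.80. Adding that to €361.60 gives €876.40, past the €550 cap; patient pays only €550 − €361.60 = €188.40.

€188.40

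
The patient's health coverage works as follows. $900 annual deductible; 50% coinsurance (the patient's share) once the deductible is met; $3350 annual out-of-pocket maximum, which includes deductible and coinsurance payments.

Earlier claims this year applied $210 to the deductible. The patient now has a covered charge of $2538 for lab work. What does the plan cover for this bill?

$924

Deductible still to meet: $900 − $210 = $690.
That leaves $2538 − $690 = $1848 for coinsurance.
Patient's 50% share of $1848 is $924.
Patient responsibility before any cap: $690 + $924 = $1614.
Total out-of-pocket so far would be $210 + $1614 = $1824, below the $3350 cap — no reduction.
The plan picks up $2538 − $1614 = $924.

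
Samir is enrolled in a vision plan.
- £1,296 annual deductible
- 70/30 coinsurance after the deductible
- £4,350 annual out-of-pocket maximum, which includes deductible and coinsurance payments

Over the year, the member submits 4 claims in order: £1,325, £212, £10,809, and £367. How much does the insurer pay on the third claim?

Claim 1 (£1,325): £1,296 to deductible, leaving £29; coinsurance £29 × 30% = £8.70. Member pays £1,304.70; OOP now £1,304.70. Insurer: £1,325 − £1,304.70 = £20.30.
Claim 2 (£212): deductible already satisfied, so member's share is 30% × £212 = £63.60. Cost to member: £63.60. OOP to date £1,368.30. Insurer: £212 − £63.60 = £148.40.
Claim 3 (£10,809): deductible met; 30% of £10,809 = £3,242.70. OOP would hit £4,611 > £4,350, so the cap limits the member to £4,350 − £1,368.30 = £2,981.70. Insurer: £10,809 − £2,981.70 = £7,827.30.

£7,827.30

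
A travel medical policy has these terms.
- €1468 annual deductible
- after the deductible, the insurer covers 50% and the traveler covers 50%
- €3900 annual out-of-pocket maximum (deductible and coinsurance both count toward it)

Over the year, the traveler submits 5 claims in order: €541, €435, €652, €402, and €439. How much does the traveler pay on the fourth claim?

Claim 1 — €541: entire amount goes to the deductible. Cost to traveler: €541. OOP to date €541.
Claim 2 — €435: entire amount goes to the deductible. Traveler pays €435; OOP now €976.
Claim 3 — €652: €492 to deductible, leaving €160; 50% of €160 = €80. Traveler owes €572 (running OOP €1548).
Claim 4 — €402: deductible already satisfied, so traveler's share is 50% × €402 = €201. Cost to traveler: €201. OOP to date €1749.

€201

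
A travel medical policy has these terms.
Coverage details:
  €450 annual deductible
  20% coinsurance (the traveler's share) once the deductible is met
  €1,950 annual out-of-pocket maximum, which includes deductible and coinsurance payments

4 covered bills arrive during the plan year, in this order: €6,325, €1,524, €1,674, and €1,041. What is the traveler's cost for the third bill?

#1 (€6,325): €450 to deductible, leaving €5,875; 20% of €5,875 = €1,175. Traveler owes €1,625 (running OOP €1,625).
#2 (€1,524): 20% coinsurance on €1,524 = €304.80. Traveler pays €304.80; OOP now €1,929.80.
#3 (€1,674): deductible already satisfied, so traveler's share is 20% × €1,674 = €334.80. OOP would hit €2,264.60 > €1,950, so the cap limits the traveler to €1,950 − €1,929.80 = €20.20.

€20.20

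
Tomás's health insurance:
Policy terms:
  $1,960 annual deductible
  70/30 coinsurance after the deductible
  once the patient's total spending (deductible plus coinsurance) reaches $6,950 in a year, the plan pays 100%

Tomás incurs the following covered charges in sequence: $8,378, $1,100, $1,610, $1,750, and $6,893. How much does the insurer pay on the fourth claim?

Claim 1 — $8,378: deductible takes $1,960, $6,418 remains; patient's 30% is $1,925.40. Cost to patient: $3,885.40. OOP to date $3,885.40. Insurer: $8,378 − $3,885.40 = $4,492.60.
Claim 2 — $1,100: deductible met; 30% of $1,100 = $330. Patient pays $330; OOP now $4,215.40. Plan pays $1,100 − $330 = $770.
Claim 3 — $1,610: deductible already satisfied, so patient's share is 30% × $1,610 = $483. Cost to patient: $483. OOP to date $4,698.40. Plan pays $1,610 − $483 = $1,127.
Claim 4 — $1,750: deductible already satisfied, so patient's share is 30% × $1,750 = $525. Cost to patient: $525. OOP to date $5,223.40. Plan pays $1,750 − $525 = $1,225.

$1,225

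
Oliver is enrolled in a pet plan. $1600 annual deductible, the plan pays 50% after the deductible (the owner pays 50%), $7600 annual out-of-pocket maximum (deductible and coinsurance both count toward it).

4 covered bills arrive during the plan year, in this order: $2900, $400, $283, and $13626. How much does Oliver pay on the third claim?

$141.50

Claim 1 — $2900: $1600 finishes the deductible; $1300 goes to coinsurance; 50% of $1300 = $650. Owner owes $2250 (running OOP $2250).
Claim 2 — $400: deductible already satisfied, so owner's share is 50% × $400 = $200. Owner owes $200 (running OOP $2450).
Claim 3 — $283: 50% coinsurance on $283 = $141.50. Owner owes $141.50 (running OOP $2591.50).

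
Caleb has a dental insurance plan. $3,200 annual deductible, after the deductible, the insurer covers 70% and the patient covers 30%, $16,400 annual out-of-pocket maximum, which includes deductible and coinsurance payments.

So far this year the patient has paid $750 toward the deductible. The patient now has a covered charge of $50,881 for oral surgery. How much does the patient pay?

$15,650

Remaining deductible: $3,200 − $750 = $2,450.
That leaves $50,881 − $2,450 = $48,431 for coinsurance.
30% of $48,431 = $14,529.30 falls to the patient.
Patient responsibility before any cap: $2,450 + $14,529.30 = $16,979.30.
That would bring total out-of-pocket to $17,729.30, past the $16,400 cap. The patient is capped at $16,400 − $750 = $15,650 on this claim.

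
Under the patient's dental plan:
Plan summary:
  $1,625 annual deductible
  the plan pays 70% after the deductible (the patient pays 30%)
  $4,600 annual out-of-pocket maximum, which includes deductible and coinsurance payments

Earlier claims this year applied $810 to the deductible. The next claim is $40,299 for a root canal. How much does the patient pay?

$3,790

$810 of the $1,625 deductible is already met, leaving $815.
The remaining $39,484 (= $40,299 − $815) moves to coinsurance.
Patient's 30% share of $39,484 is $11,845.20.
That puts the patient's cost at $815 + $11,845.20 = $12,660.20 before any cap.
Year-to-date out-of-pocket would reach $810 + $12,660.20 = $13,470.20, above the $4,600 maximum, so the patient pays only $4,600 − $810 = $3,790.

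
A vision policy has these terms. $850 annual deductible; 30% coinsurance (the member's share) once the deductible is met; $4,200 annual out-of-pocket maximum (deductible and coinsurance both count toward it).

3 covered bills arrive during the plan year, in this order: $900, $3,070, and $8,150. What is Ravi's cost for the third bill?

Claim 1 ($900): deductible takes $850, $50 remains; coinsurance $50 × 30% = $15. Member owes $865 (running OOP $865).
Claim 2 ($3,070): deductible already satisfied, so member's share is 30% × $3,070 = $921. Member pays $921; OOP now $1,786.
Claim 3 ($8,150): deductible already satisfied, so member's share is 30% × $8,150 = $2,445. OOP would hit $4,231 > $4,200, so the cap limits the member to $4,200 − $1,786 = $2,414.

$2,414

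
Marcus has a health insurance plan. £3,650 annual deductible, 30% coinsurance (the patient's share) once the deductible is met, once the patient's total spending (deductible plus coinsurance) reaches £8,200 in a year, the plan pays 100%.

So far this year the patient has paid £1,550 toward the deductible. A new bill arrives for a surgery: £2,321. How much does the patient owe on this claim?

£2,166.30

£1,550 of the £3,650 deductible is already met, leaving £2,100.
The remaining £221 (= £2,321 − £2,100) moves to coinsurance.
30% of £221 = £66.30 falls to the patient.
That puts the patient's cost at £2,100 + £66.30 = £2,166.30 before any cap.
Cumulative spending £1,550 + £2,166.30 = £3,716.30 stays under the £8,200 maximum.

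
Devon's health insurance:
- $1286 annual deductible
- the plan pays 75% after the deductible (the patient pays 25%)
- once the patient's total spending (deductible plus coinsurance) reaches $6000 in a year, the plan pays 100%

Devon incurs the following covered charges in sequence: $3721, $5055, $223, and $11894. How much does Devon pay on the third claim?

$55.75

#1 ($3721): $1286 finishes the deductible; $2435 goes to coinsurance; patient's 25% is $608.75. Cost to patient: $1894.75. OOP to date $1894.75.
#2 ($5055): deductible met; 25% of $5055 = $1263.75. Cost to patient: $1263.75. OOP to date $3158.50.
#3 ($223): deductible met; 25% of $223 = $55.75. Cost to patient: $55.75. OOP to date $3214.25.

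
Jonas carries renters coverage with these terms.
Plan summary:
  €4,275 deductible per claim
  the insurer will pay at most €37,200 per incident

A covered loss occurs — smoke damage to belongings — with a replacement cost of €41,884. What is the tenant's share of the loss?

After the deductible, €41,884 − €4,275 = €37,609 remains.
Since €37,609 > €37,200, the payout is capped at €37,200.
Out of pocket: €41,884 − €37,200 = €4,684.

€4,684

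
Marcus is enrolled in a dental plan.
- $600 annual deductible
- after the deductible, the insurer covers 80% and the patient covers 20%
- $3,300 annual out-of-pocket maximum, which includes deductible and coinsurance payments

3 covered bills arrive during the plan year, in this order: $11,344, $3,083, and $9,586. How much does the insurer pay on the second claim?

Claim 1 ($11,344): $600 finishes the deductible; $10,744 goes to coinsurance; 20% of $10,744 = $2,148.80. Patient pays $2,748.80; OOP now $2,748.80. Insurer: $11,344 − $2,748.80 = $8,595.20.
Claim 2 ($3,083): deductible met; 20% of $3,083 = $616.60. That would push OOP to $3,365.40, over the $3,300 cap, so patient pays $3,300 − $2,748.80 = $551.20. Insurer: $3,083 − $551.20 = $2,531.80.

$2,531.80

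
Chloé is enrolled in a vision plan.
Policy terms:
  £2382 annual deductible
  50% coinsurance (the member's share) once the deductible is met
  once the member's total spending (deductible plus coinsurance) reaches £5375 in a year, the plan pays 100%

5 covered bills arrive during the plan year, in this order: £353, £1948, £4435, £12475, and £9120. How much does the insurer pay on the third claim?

Bill 1, £353: all of it applies to the deductible. Member pays £353; OOP now £353. Plan pays £353 − £353 = £0.
Bill 2, £1948: all of it applies to the deductible. Member owes £1948 (running OOP £2301). Plan pays £1948 − £1948 = £0.
Bill 3, £4435: £81 to deductible, leaving £4354; coinsurance £4354 × 50% = £2177. Cost to member: £2258. OOP to date £4559. Insurer: £4435 − £2258 = £2177.

£2177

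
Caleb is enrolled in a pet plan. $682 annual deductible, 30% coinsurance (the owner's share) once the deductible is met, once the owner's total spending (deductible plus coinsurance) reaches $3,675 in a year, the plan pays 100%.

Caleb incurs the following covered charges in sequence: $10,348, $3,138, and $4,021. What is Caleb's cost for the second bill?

#1 ($10,348): deductible takes $682, $9,666 remains; coinsurance $9,666 × 30% = $2,899.80. Owner owes $3,581.80 (running OOP $3,581.80).
#2 ($3,138): deductible already satisfied, so owner's share is 30% × $3,138 = $941.40. OOP would hit $4,523.20 > $3,675, so the cap limits the owner to $3,675 − $3,581.80 = $93.20.

$93.20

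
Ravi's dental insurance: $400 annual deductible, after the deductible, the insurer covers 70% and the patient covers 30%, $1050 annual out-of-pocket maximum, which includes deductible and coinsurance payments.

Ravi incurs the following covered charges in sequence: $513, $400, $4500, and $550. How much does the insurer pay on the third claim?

$4003.90

#1 ($513): deductible takes $400, $113 remains; 30% of $113 = $33.90. Patient pays $433.90; OOP now $433.90. Plan pays $513 − $433.90 = $79.10.
#2 ($400): deductible met; 30% of $400 = $120. Patient pays $120; OOP now $553.90. Plan pays $400 − $120 = $280.
#3 ($4500): 30% coinsurance on $4500 = $1350. Adding that to $553.90 gives $1903.90, past the $1050 cap; patient pays only $1050 − $553.90 = $496.10. Plan pays $4500 − $496.10 = $4003.90.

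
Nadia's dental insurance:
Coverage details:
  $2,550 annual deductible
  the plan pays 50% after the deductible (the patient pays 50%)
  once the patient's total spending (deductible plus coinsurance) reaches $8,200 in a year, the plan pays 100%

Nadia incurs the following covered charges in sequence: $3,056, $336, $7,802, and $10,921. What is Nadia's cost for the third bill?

$3,901

Claim 1 ($3,056): deductible takes $2,550, $506 remains; patient's 50% is $253. Cost to patient: $2,803. OOP to date $2,803.
Claim 2 ($336): deductible already satisfied, so patient's share is 50% × $336 = $168. Patient owes $168 (running OOP $2,971).
Claim 3 ($7,802): deductible already satisfied, so patient's share is 50% × $7,802 = $3,901. Patient owes $3,901 (running OOP $6,872).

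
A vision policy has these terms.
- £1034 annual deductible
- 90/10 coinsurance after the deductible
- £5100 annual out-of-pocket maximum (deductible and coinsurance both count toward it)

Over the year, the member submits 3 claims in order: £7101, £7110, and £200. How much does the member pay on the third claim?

#1 (£7101): £1034 to deductible, leaving £6067; 10% of £6067 = £606.70. Member owes £1640.70 (running OOP £1640.70).
#2 (£7110): 10% coinsurance on £7110 = £711. Member pays £711; OOP now £2351.70.
#3 (£200): 10% coinsurance on £200 = £20. Member owes £20 (running OOP £2371.70).

£20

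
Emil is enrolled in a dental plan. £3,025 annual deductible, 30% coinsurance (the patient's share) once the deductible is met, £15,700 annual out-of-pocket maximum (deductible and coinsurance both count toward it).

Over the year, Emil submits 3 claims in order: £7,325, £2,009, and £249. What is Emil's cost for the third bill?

Bill 1, £7,325: £3,025 finishes the deductible; £4,300 goes to coinsurance; 30% of £4,300 = £1,290. Patient pays £4,315; OOP now £4,315.
Bill 2, £2,009: deductible already satisfied, so patient's share is 30% × £2,009 = £602.70. Cost to patient: £602.70. OOP to date £4,917.70.
Bill 3, £249: deductible met; 30% of £249 = £74.70. Patient pays £74.70; OOP now £4,992.40.

£74.70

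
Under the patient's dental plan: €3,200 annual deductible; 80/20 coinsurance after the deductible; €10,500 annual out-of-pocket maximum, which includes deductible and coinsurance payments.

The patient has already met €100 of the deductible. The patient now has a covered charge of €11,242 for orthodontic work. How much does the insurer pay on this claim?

Deductible still to meet: €3,200 − €100 = €3,100.
That leaves €11,242 − €3,100 = €8,142 for coinsurance.
Coinsurance: €8,142 × 20% = €1,628.40.
So the patient owes €3,100 + €1,628.40 = €4,728.40 before any cap.
Cumulative spending €100 + €4,728.40 = €4,828.40 stays under the €10,500 maximum.
The plan picks up €11,242 − €4,728.40 = €6,513.60.

€6,513.60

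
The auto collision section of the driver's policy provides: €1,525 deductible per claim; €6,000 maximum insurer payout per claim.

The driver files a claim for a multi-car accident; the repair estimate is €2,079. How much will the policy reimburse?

€554

Less the €1,525 deductible: €2,079 − €1,525 = €554.
€554 is within the €6,000 limit, so the insurer pays €554.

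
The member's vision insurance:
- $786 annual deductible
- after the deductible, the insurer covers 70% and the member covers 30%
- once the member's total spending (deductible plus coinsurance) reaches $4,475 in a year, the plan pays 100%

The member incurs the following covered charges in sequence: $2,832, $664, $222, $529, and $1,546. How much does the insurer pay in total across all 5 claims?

$3,504.90

Bill 1, $2,832: deductible takes $786, $2,046 remains; 30% of $2,046 = $613.80. Member pays $1,399.80; OOP now $1,399.80. Insurer: $2,832 − $1,399.80 = $1,432.20.
Bill 2, $664: 30% coinsurance on $664 = $199.20. Member owes $199.20 (running OOP $1,599). Insurer: $664 − $199.20 = $464.80.
Bill 3, $222: 30% coinsurance on $222 = $66.60. Member owes $66.60 (running OOP $1,665.60). Insurer: $222 − $66.60 = $155.40.
Bill 4, $529: deductible met; 30% of $529 = $158.70. Cost to member: $158.70. OOP to date $1,824.30. Plan pays $529 − $158.70 = $370.30.
Bill 5, $1,546: deductible already satisfied, so member's share is 30% × $1,546 = $463.80. Member pays $463.80; OOP now $2,288.10. Insurer: $1,546 − $463.80 = $1,082.20.
Insurer total = bills − member's total = $5,793 − $2,288.10 = $3,504.90.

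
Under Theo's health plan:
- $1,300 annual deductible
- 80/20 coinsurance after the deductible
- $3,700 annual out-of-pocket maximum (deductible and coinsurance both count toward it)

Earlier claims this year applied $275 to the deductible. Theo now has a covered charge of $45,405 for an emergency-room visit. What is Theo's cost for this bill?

$3,425

Deductible still to meet: $1,300 − $275 = $1,025.
That leaves $45,405 − $1,025 = $44,380 for coinsurance.
Coinsurance: $44,380 × 20% = $8,876.
So the patient owes $1,025 + $8,876 = $9,901 before any cap.
Adding $9,901 to the $275 already spent would give $10,176, which exceeds the $3,700 cap; the patient pays just $3,700 − $275 = $3,425.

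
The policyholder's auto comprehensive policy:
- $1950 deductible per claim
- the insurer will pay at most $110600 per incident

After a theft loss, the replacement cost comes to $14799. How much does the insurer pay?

$12849

After the deductible, $14799 − $1950 = $12849 remains.
$12849 is within the $110600 limit, so the insurer pays $12849.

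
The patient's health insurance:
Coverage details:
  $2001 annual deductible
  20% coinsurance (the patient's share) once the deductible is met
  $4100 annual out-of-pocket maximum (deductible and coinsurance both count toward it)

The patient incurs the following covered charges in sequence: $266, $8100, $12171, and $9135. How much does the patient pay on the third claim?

Claim 1 — $266: entire amount goes to the deductible. Cost to patient: $266. OOP to date $266.
Claim 2 — $8100: $1735 finishes the deductible; $6365 goes to coinsurance; 20% of $6365 = $1273. Patient pays $3008; OOP now $3274.
Claim 3 — $12171: deductible already satisfied, so patient's share is 20% × $12171 = $2434.20. Adding that to $3274 gives $5708.20, past the $4100 cap; patient pays only $4100 − $3274 = $826.

$826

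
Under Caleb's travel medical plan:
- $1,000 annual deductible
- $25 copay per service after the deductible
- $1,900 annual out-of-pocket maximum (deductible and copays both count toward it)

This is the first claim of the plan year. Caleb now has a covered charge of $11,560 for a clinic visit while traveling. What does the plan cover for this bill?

Deductible not yet touched, so the first $1,000 of the bill goes to the deductible.
The remaining $10,560 (= $11,560 − $1,000) moves to the copay.
Copay on this service: $25.
That puts the traveler's cost at $1,000 + $25 = $1,025 before any cap.
Cumulative spending $0 + $1,025 = $1,025 stays under the $1,900 maximum.
The plan picks up $11,560 − $1,025 = $10,535.

$10,535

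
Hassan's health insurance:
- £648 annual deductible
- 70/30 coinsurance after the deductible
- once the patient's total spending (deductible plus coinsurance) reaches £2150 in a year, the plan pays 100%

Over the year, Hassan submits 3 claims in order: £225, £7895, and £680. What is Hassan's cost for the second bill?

£1925

Claim 1 — £225: entire amount goes to the deductible. Patient owes £225 (running OOP £225).
Claim 2 — £7895: £423 finishes the deductible; £7472 goes to coinsurance; patient's 30% is £2241.60. Together that's £423 + £2241.60 = £2664.60. That would push OOP to £2889.60, over the £2150 cap, so patient pays £2150 − £225 = £1925.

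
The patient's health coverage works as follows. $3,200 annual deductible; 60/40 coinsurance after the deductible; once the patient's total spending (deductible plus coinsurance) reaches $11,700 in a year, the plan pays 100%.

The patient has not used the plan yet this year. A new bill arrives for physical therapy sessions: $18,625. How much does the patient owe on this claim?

Nothing has been paid toward the $3,200 deductible, so the first $3,200 of this charge is applied there.
That leaves $18,625 − $3,200 = $15,425 for coinsurance.
Patient's 40% share of $15,425 is $6,170.
That puts the patient's cost at $3,200 + $6,170 = $9,370 before any cap.
Cumulative spending $0 + $9,370 = $9,370 stays under the $11,700 maximum.

$9,370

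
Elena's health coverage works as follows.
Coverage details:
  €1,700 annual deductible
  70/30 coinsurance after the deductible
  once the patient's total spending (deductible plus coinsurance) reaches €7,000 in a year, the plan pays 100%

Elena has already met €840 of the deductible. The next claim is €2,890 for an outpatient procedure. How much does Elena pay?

Deductible still to meet: €1,700 − €840 = €860.
That leaves €2,890 − €860 = €2,030 for coinsurance.
30% of €2,030 = €609 falls to the patient.
So the patient owes €860 + €609 = €1,469 before any cap.
Cumulative spending €840 + €1,469 = €2,309 stays under the €7,000 maximum.

€1,469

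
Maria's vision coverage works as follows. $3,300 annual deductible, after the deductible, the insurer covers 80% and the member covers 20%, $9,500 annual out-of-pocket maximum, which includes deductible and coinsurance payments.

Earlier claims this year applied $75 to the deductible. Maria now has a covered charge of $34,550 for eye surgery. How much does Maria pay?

$9,425

$75 of the $3,300 deductible is already met, leaving $3,225.
After the $3,225 deductible portion, $34,550 − $3,225 = $31,325 is subject to coinsurance.
20% of $31,325 = $6,265 falls to the member.
Member responsibility before any cap: $3,225 + $6,265 = $9,490.
Adding $9,490 to the $75 already spent would give $9,565, which exceeds the $9,500 cap; the member pays just $9,500 − $75 = $9,425.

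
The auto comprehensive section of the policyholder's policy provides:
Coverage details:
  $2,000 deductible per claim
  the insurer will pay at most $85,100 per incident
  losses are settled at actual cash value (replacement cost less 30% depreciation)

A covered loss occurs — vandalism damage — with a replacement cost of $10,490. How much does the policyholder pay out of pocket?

Actual cash value after 30% depreciation: $10,490 × 70% = $7,343.
Less the $2,000 deductible: $7,343 − $2,000 = $5,343.
$5,343 ≤ $85,100, so the limit doesn't bind; insurer pays $5,343.
The policyholder bears the rest of the original loss: $10,490 − $5,343 = $5,147.

$5,147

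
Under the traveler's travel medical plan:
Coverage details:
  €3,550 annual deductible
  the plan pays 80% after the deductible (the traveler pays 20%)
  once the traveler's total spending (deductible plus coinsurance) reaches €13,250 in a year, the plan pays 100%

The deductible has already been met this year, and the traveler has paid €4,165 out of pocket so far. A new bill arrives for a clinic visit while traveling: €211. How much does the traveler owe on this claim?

With the deductible met, the entire €211 is subject to coinsurance.
Coinsurance: €211 × 20% = €42.20.
Total out-of-pocket so far would be €4,165 + €42.20 = €4,207.20, below the €13,250 cap — no reduction.

€42.20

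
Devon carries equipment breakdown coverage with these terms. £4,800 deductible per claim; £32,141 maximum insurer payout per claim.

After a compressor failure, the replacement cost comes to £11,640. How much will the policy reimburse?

After the deductible, £11,640 − £4,800 = £6,840 remains.
£6,840 is within the £32,141 limit, so the insurer pays £6,840.

£6,840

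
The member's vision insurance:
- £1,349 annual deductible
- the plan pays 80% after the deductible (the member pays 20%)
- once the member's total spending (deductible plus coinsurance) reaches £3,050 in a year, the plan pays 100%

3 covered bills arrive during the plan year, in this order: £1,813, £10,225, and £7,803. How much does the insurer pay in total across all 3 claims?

£16,791

Bill 1, £1,813: £1,349 finishes the deductible; £464 goes to coinsurance; 20% of £464 = £92.80. Member owes £1,441.80 (running OOP £1,441.80). Insurer: £1,813 − £1,441.80 = £371.20.
Bill 2, £10,225: deductible already satisfied, so member's share is 20% × £10,225 = £2,045. OOP would hit £3,486.80 > £3,050, so the cap limits the member to £3,050 − £1,441.80 = £1,608.20. Insurer: £10,225 − £1,608.20 = £8,616.80.
Bill 3, £7,803: 20% coinsurance on £7,803 = £1,560.60. That would push OOP to £4,610.60, over the £3,050 cap, so member pays £3,050 − £3,050 = £0. Plan pays £7,803 − £0 = £7,803.
Insurer total = bills − member's total = £19,841 − £3,050 = £16,791.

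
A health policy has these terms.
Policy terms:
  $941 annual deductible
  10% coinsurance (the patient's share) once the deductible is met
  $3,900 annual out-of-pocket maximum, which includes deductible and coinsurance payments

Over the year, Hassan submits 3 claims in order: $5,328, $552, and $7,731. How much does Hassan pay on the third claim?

$773.10

Claim 1 — $5,328: deductible takes $941, $4,387 remains; patient's 10% is $438.70. Patient pays $1,379.70; OOP now $1,379.70.
Claim 2 — $552: 10% coinsurance on $552 = $55.20. Cost to patient: $55.20. OOP to date $1,434.90.
Claim 3 — $7,731: deductible met; 10% of $7,731 = $773.10. Patient owes $773.10 (running OOP $2,208).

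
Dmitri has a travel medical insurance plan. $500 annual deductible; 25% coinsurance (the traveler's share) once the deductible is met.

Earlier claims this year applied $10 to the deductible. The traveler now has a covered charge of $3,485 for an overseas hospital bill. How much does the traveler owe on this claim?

$1,238.75

$10 of the $500 deductible is already met, leaving $490.
After the $490 deductible portion, $3,485 − $490 = $2,995 is subject to coinsurance.
Traveler's 25% share of $2,995 is $748.75.
So the traveler owes $490 + $748.75 = $1,238.75.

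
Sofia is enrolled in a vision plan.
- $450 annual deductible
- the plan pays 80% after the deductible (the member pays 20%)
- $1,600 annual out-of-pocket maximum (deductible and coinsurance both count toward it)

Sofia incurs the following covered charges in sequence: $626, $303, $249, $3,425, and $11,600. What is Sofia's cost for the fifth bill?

$319.40

Bill 1, $626: $450 to deductible, leaving $176; coinsurance $176 × 20% = $35.20. Member pays $485.20; OOP now $485.20.
Bill 2, $303: deductible already satisfied, so member's share is 20% × $303 = $60.60. Cost to member: $60.60. OOP to date $545.80.
Bill 3, $249: deductible met; 20% of $249 = $49.80. Member pays $49.80; OOP now $595.60.
Bill 4, $3,425: deductible met; 20% of $3,425 = $685. Cost to member: $685. OOP to date $1,280.60.
Bill 5, $11,600: 20% coinsurance on $11,600 = $2,320. Adding that to $1,280.60 gives $3,600.60, past the $1,600 cap; member pays only $1,600 − $1,280.60 = $319.40.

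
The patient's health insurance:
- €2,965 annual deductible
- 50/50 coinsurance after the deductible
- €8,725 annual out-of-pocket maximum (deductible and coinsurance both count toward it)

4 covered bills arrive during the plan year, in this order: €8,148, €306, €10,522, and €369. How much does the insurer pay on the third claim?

#1 (€8,148): €2,965 to deductible, leaving €5,183; coinsurance €5,183 × 50% = €2,591.50. Patient owes €5,556.50 (running OOP €5,556.50). Insurer: €8,148 − €5,556.50 = €2,591.50.
#2 (€306): deductible already satisfied, so patient's share is 50% × €306 = €153. Patient owes €153 (running OOP €5,709.50). Plan pays €306 − €153 = €153.
#3 (€10,522): deductible already satisfied, so patient's share is 50% × €10,522 = €5,261. OOP would hit €10,970.50 > €8,725, so the cap limits the patient to €8,725 − €5,709.50 = €3,015.50. Insurer: €10,522 − €3,015.50 = €7,506.50.

€7,506.50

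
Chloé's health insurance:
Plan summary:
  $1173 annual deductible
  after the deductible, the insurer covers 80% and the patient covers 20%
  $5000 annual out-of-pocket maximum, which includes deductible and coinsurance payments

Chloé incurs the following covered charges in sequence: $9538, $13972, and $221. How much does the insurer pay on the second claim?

$11818

#1 ($9538): $1173 finishes the deductible; $8365 goes to coinsurance; coinsurance $8365 × 20% = $1673. Patient pays $2846; OOP now $2846. Plan pays $9538 − $2846 = $6692.
#2 ($13972): 20% coinsurance on $13972 = $2794.40. OOP would hit $5640.40 > $5000, so the cap limits the patient to $5000 − $2846 = $2154. Insurer: $13972 − $2154 = $11818.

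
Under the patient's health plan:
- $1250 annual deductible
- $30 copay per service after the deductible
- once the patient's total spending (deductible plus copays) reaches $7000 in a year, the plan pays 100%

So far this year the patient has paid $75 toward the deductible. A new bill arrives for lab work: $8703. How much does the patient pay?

$1205

Remaining deductible: $1250 − $75 = $1175.
After the $1175 deductible portion, $8703 − $1175 = $7528 is subject to the copay.
Copay on this service: $30.
So the patient owes $1175 + $30 = $1205 before any cap.
Year-to-date out-of-pocket becomes $75 + $1205 = $1280, still under the $7000 maximum, so no cap applies.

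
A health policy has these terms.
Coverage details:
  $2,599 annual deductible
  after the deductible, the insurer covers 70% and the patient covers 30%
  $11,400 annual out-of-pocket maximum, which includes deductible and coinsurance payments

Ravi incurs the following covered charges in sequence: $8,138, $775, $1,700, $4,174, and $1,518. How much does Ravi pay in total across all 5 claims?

Claim 1 — $8,138: $2,599 finishes the deductible; $5,539 goes to coinsurance; 30% of $5,539 = $1,661.70. Cost to patient: $4,260.70. OOP to date $4,260.70.
Claim 2 — $775: deductible met; 30% of $775 = $232.50. Patient owes $232.50 (running OOP $4,493.20).
Claim 3 — $1,700: 30% coinsurance on $1,700 = $510. Patient owes $510 (running OOP $5,003.20).
Claim 4 — $4,174: 30% coinsurance on $4,174 = $1,252.20. Patient owes $1,252.20 (running OOP $6,255.40).
Claim 5 — $1,518: deductible already satisfied, so patient's share is 30% × $1,518 = $455.40. Cost to patient: $455.40. OOP to date $6,710.80.
Summing the patient's payments: $4,260.70 + $232.50 + $510 + $1,252.20 + $455.40 = $6,710.80.

$6,710.80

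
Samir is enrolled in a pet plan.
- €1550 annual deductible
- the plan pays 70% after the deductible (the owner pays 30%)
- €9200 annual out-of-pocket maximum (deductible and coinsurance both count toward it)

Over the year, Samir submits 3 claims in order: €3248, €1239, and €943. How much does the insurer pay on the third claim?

€660.10

Claim 1 (€3248): €1550 to deductible, leaving €1698; coinsurance €1698 × 30% = €509.40. Owner pays €2059.40; OOP now €2059.40. Insurer: €3248 − €2059.40 = €1188.60.
Claim 2 (€1239): deductible already satisfied, so owner's share is 30% × €1239 = €371.70. Cost to owner: €371.70. OOP to date €2431.10. Plan pays €1239 − €371.70 = €867.30.
Claim 3 (€943): deductible already satisfied, so owner's share is 30% × €943 = €282.90. Owner pays €282.90; OOP now €2714. Insurer: €943 − €282.90 = €660.10.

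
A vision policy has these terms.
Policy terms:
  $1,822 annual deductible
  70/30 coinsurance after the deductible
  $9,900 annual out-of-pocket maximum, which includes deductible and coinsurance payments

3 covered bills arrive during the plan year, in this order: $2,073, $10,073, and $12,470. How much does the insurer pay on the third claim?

$8,729

#1 ($2,073): deductible takes $1,822, $251 remains; coinsurance $251 × 30% = $75.30. Member pays $1,897.30; OOP now $1,897.30. Insurer: $2,073 − $1,897.30 = $175.70.
#2 ($10,073): 30% coinsurance on $10,073 = $3,021.90. Member owes $3,021.90 (running OOP $4,919.20). Plan pays $10,073 − $3,021.90 = $7,051.10.
#3 ($12,470): deductible already satisfied, so member's share is 30% × $12,470 = $3,741. Member owes $3,741 (running OOP $8,660.20). Insurer: $12,470 − $3,741 = $8,729.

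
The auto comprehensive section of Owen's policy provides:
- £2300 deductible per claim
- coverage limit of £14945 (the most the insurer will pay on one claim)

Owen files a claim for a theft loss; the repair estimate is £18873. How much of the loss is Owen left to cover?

After the deductible, £18873 − £2300 = £16573 remains.
The £14945 per-incident cap binds; insurer pays £14945.
Policyholder's share is the uncovered remainder: £18873 − £14945 = £3928.

£3928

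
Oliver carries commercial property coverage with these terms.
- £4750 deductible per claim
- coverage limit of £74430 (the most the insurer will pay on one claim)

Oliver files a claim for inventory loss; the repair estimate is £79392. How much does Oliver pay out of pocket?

Less the £4750 deductible: £79392 − £4750 = £74642.
Since £74642 > £74430, the payout is capped at £74430.
Business's share is the uncovered remainder: £79392 − £74430 = £4962.

£4962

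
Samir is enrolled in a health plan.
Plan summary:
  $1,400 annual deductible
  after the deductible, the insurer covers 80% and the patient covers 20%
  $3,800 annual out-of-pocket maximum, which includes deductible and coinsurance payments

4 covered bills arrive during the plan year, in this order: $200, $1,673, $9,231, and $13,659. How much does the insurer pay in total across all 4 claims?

$20,963

Claim 1 ($200): fully absorbed by the deductible. Patient pays $200; OOP now $200. Insurer: $200 − $200 = $0.
Claim 2 ($1,673): deductible takes $1,200, $473 remains; coinsurance $473 × 20% = $94.60. Patient pays $1,294.60; OOP now $1,494.60. Plan pays $1,673 − $1,294.60 = $378.40.
Claim 3 ($9,231): deductible already satisfied, so patient's share is 20% × $9,231 = $1,846.20. Cost to patient: $1,846.20. OOP to date $3,340.80. Plan pays $9,231 − $1,846.20 = $7,384.80.
Claim 4 ($13,659): 20% coinsurance on $13,659 = $2,731.80. That would push OOP to $6,072.60, over the $3,800 cap, so patient pays $3,800 − $3,340.80 = $459.20. Insurer: $13,659 − $459.20 = $13,199.80.
Insurer total = bills − patient's total = $24,763 − $3,800 = $20,963.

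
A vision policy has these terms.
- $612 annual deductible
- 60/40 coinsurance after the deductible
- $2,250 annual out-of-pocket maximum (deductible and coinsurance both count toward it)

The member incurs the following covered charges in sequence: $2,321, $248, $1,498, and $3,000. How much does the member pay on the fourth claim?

#1 ($2,321): $612 finishes the deductible; $1,709 goes to coinsurance; 40% of $1,709 = $683.60. Member pays $1,295.60; OOP now $1,295.60.
#2 ($248): deductible already satisfied, so member's share is 40% × $248 = $99.20. Member pays $99.20; OOP now $1,394.80.
#3 ($1,498): deductible met; 40% of $1,498 = $599.20. Member owes $599.20 (running OOP $1,994).
#4 ($3,000): 40% coinsurance on $3,000 = $1,200. OOP would hit $3,194 > $2,250, so the cap limits the member to $2,250 − $1,994 = $256.

$256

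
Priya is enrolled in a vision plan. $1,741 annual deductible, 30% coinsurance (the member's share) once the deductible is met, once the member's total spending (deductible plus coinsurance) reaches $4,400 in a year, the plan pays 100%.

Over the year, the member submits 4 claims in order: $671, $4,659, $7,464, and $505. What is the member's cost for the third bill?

$1,582.30

#1 ($671): fully absorbed by the deductible. Member owes $671 (running OOP $671).
#2 ($4,659): deductible takes $1,070, $3,589 remains; coinsurance $3,589 × 30% = $1,076.70. Cost to member: $2,146.70. OOP to date $2,817.70.
#3 ($7,464): deductible met; 30% of $7,464 = $2,239.20. Adding that to $2,817.70 gives $5,056.90, past the $4,400 cap; member pays only $4,400 − $2,817.70 = $1,582.30.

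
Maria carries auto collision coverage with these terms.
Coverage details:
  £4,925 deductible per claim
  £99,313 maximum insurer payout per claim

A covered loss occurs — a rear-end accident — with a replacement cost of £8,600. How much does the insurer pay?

£3,675

Subtract the deductible: £8,600 − £4,925 = £3,675.
£3,675 is within the £99,313 limit, so the insurer pays £3,675.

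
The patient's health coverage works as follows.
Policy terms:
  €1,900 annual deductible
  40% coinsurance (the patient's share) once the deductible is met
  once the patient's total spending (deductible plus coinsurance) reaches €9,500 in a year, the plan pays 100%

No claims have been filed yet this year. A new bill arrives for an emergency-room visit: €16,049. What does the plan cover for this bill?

€8,489.40

Nothing has been paid toward the €1,900 deductible, so the first €1,900 of this charge is applied there.
After the €1,900 deductible portion, €16,049 − €1,900 = €14,149 is subject to coinsurance.
40% of €14,149 = €5,659.60 falls to the patient.
So the patient owes €1,900 + €5,659.60 = €7,559.60 before any cap.
Cumulative spending €0 + €7,559.60 = €7,559.60 stays under the €9,500 maximum.
The insurer covers the remainder: €16,049 − €7,559.60 = €8,489.40.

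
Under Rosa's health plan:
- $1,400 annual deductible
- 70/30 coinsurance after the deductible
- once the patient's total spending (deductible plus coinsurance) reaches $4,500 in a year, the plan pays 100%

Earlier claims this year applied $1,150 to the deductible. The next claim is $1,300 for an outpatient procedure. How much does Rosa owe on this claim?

$1,150 of the $1,400 deductible is already met, leaving $250.
That leaves $1,300 − $250 = $1,050 for coinsurance.
Coinsurance: $1,050 × 30% = $315.
Patient responsibility before any cap: $250 + $315 = $565.
Total out-of-pocket so far would be $1,150 + $565 = $1,715, below the $4,500 cap — no reduction.

$565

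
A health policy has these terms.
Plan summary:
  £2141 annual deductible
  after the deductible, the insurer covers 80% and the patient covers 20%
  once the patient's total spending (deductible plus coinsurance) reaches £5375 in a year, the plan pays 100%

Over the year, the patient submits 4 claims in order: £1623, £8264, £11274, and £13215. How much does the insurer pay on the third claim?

£9589.20

Claim 1 — £1623: all of it applies to the deductible. Patient owes £1623 (running OOP £1623). Insurer: £1623 − £1623 = £0.
Claim 2 — £8264: £518 finishes the deductible; £7746 goes to coinsurance; coinsurance £7746 × 20% = £1549.20. Cost to patient: £2067.20. OOP to date £3690.20. Plan pays £8264 − £2067.20 = £6196.80.
Claim 3 — £11274: deductible already satisfied, so patient's share is 20% × £11274 = £2254.80. That would push OOP to £5945, over the £5375 cap, so patient pays £5375 − £3690.20 = £1684.80. Insurer: £11274 − £1684.80 = £9589.20.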